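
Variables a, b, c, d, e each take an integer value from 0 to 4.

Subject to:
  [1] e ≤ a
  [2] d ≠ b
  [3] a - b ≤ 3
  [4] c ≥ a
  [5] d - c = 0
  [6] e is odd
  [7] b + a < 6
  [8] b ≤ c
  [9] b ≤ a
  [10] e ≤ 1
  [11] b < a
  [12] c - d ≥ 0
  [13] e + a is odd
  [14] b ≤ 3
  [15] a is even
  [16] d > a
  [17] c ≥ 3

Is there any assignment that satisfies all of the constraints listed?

One satisfying assignment is a = 2, b = 1, c = 4, d = 4, e = 1.
For the less obvious constraints — constraint 3: a - b = 1; constraint 5: d - c = 0 — and the others hold by inspection.

Satisfiable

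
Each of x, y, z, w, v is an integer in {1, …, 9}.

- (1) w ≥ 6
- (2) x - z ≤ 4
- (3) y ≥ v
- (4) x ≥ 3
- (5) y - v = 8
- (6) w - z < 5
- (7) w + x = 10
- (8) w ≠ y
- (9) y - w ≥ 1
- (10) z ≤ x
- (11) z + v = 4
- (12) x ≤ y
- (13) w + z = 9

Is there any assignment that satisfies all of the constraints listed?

Satisfiable

One satisfying assignment is x = 4, y = 9, z = 3, w = 6, v = 1.
For the less obvious constraints — constraint 2: x - z = 1; constraint 5: y - v = 8 — and the others hold by inspection.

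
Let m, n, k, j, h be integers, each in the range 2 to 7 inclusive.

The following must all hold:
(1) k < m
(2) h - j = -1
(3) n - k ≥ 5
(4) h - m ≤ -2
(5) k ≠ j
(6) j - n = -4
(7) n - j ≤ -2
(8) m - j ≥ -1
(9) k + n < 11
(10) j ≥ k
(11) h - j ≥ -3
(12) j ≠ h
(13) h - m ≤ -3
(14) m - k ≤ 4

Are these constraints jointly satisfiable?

Unsatisfiable

Constraints 3, 4, 7, 11, and 14 give k − m ≥ -4, m − h ≥ 2, h − j ≥ -3, j − n ≥ 2, n − k ≥ 5.
Adding all 5 inequalities: the left sides telescope to 0, and the right sides sum to (-4) + 2 + (-3) + 2 + 5 = 2. So 0 ≥ 2, which is false.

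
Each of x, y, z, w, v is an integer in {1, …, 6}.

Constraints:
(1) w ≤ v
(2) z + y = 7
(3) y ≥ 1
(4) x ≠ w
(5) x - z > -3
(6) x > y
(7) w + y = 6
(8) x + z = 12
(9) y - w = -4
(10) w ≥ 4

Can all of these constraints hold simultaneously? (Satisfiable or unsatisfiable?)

One satisfying assignment is x = 6, y = 1, z = 6, w = 5, v = 6.
For the less obvious constraints — constraint 2: z + y = 7; constraint 5: x - z = 0 — and the others hold by inspection.

Satisfiable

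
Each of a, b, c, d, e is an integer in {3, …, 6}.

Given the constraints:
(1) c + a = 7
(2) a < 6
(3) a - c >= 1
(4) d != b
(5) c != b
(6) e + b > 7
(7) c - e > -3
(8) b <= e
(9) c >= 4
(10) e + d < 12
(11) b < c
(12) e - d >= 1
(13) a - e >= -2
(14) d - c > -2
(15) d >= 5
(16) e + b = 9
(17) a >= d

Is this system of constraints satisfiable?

Unsatisfiable

From constraint 9: c ≥ 4. From constraints 15 and 17: a ≥ d ≥ 5. Hence c + a ≥ 9. But constraint 1 requires c + a = 7, and 7 < 9. Contradiction.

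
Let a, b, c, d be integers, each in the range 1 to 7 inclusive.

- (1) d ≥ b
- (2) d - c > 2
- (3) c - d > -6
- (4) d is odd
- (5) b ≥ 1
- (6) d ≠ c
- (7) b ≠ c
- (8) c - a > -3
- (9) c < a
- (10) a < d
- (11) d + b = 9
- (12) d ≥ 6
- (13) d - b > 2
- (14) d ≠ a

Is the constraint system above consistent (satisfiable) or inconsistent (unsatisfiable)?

Satisfiable

One satisfying assignment is a = 5, b = 2, c = 4, d = 7.
For the less obvious constraints — constraint 2: d - c = 3; constraint 3: c - d = -3 — and the others hold by inspection.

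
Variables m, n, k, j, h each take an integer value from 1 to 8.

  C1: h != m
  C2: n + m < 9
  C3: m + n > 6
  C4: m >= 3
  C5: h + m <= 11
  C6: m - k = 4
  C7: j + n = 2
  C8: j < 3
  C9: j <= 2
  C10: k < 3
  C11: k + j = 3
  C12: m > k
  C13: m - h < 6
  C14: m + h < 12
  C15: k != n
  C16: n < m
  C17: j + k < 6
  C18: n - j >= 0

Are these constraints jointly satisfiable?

Take m = 6, n = 1, k = 2, j = 1, h = 3. Then constraint 2: n + m = 7; constraint 3: m + n = 7; constraint 5: h + m = 9, and every other listed constraint is also met.

Satisfiable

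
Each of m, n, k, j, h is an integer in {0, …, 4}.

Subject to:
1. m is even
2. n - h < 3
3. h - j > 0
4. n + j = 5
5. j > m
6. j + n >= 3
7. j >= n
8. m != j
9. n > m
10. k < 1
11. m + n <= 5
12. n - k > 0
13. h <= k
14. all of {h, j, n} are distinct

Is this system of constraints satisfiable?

Constraints 3, 7, 12, and 13 give j < h, h ≤ k, k < n, n ≤ j. Chaining: j < h ≤ k < n ≤ j, which forces j < j — impossible.

Unsatisfiable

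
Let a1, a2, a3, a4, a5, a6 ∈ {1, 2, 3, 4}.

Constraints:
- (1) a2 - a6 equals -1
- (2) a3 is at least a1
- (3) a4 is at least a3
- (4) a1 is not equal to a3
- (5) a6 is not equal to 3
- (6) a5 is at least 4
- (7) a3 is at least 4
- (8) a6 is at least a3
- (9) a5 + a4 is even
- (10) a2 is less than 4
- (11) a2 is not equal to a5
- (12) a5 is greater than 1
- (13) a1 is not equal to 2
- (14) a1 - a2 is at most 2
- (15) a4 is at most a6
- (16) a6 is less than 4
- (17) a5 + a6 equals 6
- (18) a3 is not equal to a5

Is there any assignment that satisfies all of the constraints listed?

Unsatisfiable

From constraint 6: a5 ≥ 4. From constraints 7 and 8: a6 ≥ a3 ≥ 4. Hence a5 + a6 ≥ 8. But constraint 17 requires a5 + a6 = 6, and 6 < 8. Contradiction.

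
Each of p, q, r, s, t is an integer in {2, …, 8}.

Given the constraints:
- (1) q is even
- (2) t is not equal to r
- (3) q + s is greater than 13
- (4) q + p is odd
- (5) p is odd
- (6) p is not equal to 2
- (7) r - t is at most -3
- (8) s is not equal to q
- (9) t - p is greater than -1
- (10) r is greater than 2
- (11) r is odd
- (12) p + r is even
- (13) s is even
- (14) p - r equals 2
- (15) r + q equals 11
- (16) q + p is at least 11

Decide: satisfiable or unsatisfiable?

Satisfiable

The assignment p = 7, q = 6, r = 5, s = 8, t = 8 works:
  constraint 3 holds since q + s = 14.
  constraint 7 holds since r - t = -3.
  constraint 9 holds since t - p = 1.
The rest check out directly.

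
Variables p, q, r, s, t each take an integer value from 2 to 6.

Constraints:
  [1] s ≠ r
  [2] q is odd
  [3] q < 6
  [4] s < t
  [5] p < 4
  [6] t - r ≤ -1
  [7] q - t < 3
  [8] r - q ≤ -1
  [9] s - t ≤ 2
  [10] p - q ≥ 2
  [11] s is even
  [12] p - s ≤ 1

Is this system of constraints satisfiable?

Unsatisfiable

Constraints 6, 8, 9, 10, and 12 give p − q ≥ 2, q − r ≥ 1, r − t ≥ 1, t − s ≥ -2, s − p ≥ -1.
Adding all 5 inequalities: the left sides telescope to 0, and the right sides sum to 2 + 1 + 1 + (-2) + (-1) = 1. So 0 ≥ 1, which is false.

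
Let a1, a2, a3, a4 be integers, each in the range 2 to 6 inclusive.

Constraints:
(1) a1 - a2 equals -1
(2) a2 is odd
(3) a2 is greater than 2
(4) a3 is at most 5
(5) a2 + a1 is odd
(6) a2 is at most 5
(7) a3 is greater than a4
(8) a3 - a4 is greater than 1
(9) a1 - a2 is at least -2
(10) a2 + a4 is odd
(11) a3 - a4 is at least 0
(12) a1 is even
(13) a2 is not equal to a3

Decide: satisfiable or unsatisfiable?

Take a1 = 2, a2 = 3, a3 = 4, a4 = 2. Then constraint 1: a1 - a2 = -1; constraint 8: a3 - a4 = 2, and every other listed constraint is also met.

Satisfiable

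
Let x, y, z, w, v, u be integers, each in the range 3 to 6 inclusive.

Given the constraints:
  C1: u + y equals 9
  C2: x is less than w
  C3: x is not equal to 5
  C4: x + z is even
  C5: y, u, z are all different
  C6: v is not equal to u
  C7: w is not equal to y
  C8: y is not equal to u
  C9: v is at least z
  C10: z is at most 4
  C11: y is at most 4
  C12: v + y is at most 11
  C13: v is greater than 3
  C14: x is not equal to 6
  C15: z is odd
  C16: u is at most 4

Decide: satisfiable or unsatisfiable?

Unsatisfiable

Constraints 10, 11, and 16 confine each of y, u, z to the 2 values {3, 4} (the domain already gives each ≥ 3).
Constraint 5 requires all 3 of them to be distinct, but only 2 values are available — impossible by the pigeonhole principle.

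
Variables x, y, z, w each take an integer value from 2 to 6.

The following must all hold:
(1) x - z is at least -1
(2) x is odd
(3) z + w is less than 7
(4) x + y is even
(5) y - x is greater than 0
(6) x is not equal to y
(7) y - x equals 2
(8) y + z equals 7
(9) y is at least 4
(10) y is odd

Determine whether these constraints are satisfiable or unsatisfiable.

Satisfiable

Setting (x, y, z, w) = (3, 5, 2, 2) satisfies everything: constraint 1: x - z = 1; constraint 3: z + w = 4, and the others follow.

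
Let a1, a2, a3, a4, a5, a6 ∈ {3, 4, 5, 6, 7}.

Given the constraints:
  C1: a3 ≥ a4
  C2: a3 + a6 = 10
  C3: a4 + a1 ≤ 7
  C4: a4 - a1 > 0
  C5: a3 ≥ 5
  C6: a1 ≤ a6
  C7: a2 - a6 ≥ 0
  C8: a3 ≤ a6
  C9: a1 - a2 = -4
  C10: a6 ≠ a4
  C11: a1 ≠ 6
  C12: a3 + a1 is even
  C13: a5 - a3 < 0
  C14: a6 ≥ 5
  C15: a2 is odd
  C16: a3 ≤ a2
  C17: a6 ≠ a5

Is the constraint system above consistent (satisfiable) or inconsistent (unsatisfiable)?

Try a1 = 3, a2 = 7, a3 = 5, a4 = 4, a5 = 3, a6 = 5.
Check constraint 2: a3 + a6 = 10; constraint 3: a4 + a1 = 7; constraint 4: a4 - a1 = 1. The remaining constraints are straightforward to verify.

Satisfiable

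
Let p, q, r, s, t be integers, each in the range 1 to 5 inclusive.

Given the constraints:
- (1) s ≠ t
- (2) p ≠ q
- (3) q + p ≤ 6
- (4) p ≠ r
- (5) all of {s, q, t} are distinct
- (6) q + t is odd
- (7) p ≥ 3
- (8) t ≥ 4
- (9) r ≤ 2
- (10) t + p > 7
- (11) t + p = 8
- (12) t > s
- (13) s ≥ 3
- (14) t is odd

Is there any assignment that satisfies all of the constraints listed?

Satisfiable

Try p = 3, q = 2, r = 1, s = 3, t = 5.
Check constraint 3: q + p = 5; constraint 10: t + p = 8. The remaining constraints are straightforward to verify.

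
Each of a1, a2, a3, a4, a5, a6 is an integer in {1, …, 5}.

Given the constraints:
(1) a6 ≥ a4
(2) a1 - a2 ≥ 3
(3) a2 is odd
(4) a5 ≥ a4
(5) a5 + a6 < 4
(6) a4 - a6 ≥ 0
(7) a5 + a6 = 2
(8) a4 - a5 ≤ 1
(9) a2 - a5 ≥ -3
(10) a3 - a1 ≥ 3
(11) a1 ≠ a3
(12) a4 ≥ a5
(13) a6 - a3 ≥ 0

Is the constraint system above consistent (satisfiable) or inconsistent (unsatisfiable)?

Unsatisfiable

Constraints 2, 6, 8, 9, 10, and 13 give a2 − a5 ≥ -3, a5 − a4 ≥ -1, a4 − a6 ≥ 0, a6 − a3 ≥ 0, a3 − a1 ≥ 3, a1 − a2 ≥ 3.
Adding all 6 inequalities: the left sides telescope to 0, and the right sides sum to (-3) + (-1) + 0 + 0 + 3 + 3 = 2. So 0 ≥ 2, which is false.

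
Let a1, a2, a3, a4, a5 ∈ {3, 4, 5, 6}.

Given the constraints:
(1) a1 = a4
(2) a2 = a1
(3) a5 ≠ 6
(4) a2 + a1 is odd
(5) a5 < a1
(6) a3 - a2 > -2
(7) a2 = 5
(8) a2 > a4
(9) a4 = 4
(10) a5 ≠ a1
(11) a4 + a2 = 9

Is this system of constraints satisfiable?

Constraint 7 fixes a2 = 5 and constraint 9 fixes a4 = 4. Constraints 1 and 2 give a2 = a1 = a4, so a2 = a4. But 5 ≠ 4 — contradiction.

Unsatisfiable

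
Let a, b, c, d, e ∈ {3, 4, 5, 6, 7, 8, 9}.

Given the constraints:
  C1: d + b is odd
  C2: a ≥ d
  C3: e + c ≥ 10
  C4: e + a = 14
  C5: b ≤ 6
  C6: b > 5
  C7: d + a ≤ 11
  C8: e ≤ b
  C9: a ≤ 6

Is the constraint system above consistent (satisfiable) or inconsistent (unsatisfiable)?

From constraints 5 and 8: e ≤ b ≤ 6. From constraint 9: a ≤ 6. Hence e + a ≤ 12. But constraint 4 requires e + a = 14, and 14 > 12. Contradiction.

Unsatisfiable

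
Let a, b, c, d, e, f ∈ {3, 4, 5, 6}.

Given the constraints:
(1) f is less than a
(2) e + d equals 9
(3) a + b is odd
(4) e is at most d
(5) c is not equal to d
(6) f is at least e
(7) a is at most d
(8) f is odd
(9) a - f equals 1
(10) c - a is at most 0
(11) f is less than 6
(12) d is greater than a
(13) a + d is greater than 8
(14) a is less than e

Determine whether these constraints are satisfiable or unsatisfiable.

Unsatisfiable

Constraints 1, 6, and 14 give a < e, e ≤ f, f < a. Chaining: a < e ≤ f < a, which forces a < a — impossible.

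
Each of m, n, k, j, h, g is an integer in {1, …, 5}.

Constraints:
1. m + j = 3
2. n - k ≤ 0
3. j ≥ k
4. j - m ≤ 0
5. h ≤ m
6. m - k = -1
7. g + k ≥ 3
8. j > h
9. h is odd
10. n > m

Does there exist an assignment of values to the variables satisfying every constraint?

Constraints 2, 3, 4, and 10 give k ≤ j, j ≤ m, m < n, n ≤ k. Chaining: k ≤ j ≤ m < n ≤ k, which forces k < k — impossible.

Unsatisfiable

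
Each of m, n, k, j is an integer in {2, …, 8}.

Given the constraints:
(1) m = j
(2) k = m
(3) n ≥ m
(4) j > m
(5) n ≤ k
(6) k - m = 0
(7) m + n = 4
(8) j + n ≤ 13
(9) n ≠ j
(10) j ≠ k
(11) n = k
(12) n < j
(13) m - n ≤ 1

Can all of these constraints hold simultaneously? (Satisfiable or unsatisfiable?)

From constraints 1, 2, and 11, n = k = m = j, so n = j. But constraint 9 says n ≠ j. Contradiction.

Unsatisfiable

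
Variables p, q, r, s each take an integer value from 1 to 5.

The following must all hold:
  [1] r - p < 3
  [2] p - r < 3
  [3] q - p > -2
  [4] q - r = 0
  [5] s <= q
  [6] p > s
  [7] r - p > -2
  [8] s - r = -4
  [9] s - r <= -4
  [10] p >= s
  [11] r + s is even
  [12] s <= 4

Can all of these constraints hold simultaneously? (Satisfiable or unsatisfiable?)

Satisfiable

One satisfying assignment is p = 5, q = 5, r = 5, s = 1.
For the less obvious constraints — constraint 1: r - p = 0; constraint 2: p - r = 0 — and the others hold by inspection.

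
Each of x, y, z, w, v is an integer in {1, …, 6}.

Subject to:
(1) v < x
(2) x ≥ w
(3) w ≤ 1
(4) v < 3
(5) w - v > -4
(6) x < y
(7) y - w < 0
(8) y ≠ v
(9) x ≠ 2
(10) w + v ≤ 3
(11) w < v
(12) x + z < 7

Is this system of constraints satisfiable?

Unsatisfiable

Constraints 1, 6, 7, and 11 give x < y, y < w, w < v, v < x. Chaining: x < y < w < v < x, which forces x < x — impossible.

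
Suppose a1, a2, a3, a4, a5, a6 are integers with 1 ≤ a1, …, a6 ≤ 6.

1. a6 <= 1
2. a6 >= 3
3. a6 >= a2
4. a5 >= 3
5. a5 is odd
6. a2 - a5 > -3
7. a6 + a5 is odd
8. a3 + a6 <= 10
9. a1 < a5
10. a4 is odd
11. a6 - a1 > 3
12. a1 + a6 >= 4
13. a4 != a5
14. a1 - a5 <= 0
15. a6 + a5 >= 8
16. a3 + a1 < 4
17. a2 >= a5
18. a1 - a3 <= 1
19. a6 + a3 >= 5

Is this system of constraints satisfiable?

From constraints 4 and 17: a2 ≥ a5 and a5 ≥ 3, so a2 ≥ 3. From constraints 1 and 3: a2 ≤ a6 and a6 ≤ 1, so a2 ≤ 1. But 1 < 3, so no value of a2 works.

Unsatisfiable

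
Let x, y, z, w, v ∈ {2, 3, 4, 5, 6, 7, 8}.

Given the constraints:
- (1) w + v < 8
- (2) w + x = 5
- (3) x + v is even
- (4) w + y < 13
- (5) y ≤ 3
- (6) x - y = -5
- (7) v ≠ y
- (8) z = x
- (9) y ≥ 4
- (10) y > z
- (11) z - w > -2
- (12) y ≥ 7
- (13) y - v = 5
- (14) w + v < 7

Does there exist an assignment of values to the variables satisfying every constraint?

Unsatisfiable

From constraint 12: y ≥ 7. From constraint 5: y ≤ 3. But 3 < 7, so no value of y works.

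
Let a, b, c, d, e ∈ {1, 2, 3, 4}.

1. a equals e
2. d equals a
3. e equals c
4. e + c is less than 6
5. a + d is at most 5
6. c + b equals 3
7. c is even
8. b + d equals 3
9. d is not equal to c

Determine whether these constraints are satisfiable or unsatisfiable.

Unsatisfiable

From constraints 1, 2, and 3, d = a = e = c, so d = c. But constraint 9 says d ≠ c. Contradiction.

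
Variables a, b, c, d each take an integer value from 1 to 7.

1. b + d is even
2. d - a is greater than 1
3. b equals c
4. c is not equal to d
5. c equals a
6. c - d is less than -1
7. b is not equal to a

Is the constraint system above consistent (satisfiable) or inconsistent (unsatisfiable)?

From constraints 3 and 5, b = c = a, so b = a. But constraint 7 says b ≠ a. Contradiction.

Unsatisfiable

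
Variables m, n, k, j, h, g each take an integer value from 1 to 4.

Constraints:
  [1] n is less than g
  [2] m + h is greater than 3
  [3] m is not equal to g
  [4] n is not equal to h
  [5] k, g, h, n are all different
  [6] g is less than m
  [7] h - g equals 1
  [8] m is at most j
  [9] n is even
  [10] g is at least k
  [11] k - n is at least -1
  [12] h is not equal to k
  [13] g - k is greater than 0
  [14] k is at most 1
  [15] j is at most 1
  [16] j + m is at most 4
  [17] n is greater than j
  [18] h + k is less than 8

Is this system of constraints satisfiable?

Constraints 1, 6, 8, and 17 give m ≤ j, j < n, n < g, g < m. Chaining: m ≤ j < n < g < m, which forces m < m — impossible.

Unsatisfiable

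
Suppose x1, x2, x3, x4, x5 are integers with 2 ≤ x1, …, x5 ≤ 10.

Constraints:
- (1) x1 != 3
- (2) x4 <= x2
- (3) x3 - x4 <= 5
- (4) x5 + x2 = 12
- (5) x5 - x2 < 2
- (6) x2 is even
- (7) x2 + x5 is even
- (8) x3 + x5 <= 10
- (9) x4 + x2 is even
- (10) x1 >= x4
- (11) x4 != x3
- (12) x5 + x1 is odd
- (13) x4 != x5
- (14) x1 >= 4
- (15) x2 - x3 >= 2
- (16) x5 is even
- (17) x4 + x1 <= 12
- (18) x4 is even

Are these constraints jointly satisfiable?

Satisfiable

The assignment x1 = 7, x2 = 6, x3 = 4, x4 = 2, x5 = 6 works:
  constraint 3 holds since x3 - x4 = 2.
  constraint 4 holds since x5 + x2 = 12.
  constraint 5 holds since x5 - x2 = 0.
The rest check out directly.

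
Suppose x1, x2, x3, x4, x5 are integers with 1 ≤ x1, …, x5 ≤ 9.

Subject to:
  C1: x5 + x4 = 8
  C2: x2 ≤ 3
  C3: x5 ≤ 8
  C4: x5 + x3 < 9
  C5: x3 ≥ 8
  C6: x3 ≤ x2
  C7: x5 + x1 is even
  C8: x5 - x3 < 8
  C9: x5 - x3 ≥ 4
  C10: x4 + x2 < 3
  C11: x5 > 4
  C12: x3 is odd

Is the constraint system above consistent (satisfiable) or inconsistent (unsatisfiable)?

Unsatisfiable

From constraint 5: x3 ≥ 8. From constraints 2 and 6: x3 ≤ x2 and x2 ≤ 3, so x3 ≤ 3. But 3 < 8, so no value of x3 works.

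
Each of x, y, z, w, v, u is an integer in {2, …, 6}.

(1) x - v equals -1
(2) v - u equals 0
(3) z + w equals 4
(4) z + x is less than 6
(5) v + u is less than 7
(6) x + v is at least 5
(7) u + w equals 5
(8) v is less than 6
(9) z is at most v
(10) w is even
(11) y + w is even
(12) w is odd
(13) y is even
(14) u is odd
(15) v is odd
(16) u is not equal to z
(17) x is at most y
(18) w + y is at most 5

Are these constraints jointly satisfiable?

Unsatisfiable

Constraint 13 makes y even and constraint 12 makes w odd, so y + w must be odd. Constraint 11 says y + w is even — contradiction.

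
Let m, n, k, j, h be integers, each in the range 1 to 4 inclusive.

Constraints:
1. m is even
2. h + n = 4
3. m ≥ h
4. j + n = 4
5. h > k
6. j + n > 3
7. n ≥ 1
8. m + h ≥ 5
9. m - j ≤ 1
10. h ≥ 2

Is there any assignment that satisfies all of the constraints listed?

Satisfiable

One satisfying assignment is m = 4, n = 1, k = 1, j = 3, h = 3.
For the less obvious constraints — constraint 2: h + n = 4; constraint 4: j + n = 4; constraint 6: j + n = 4 — and the others hold by inspection.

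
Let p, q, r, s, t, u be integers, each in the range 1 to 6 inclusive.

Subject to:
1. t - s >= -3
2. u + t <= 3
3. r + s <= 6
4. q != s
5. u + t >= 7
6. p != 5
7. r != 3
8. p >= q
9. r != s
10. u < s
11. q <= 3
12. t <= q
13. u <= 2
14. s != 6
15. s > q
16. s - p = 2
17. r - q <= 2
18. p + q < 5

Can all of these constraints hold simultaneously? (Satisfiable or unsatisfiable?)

Unsatisfiable

From constraint 13: u ≤ 2. From constraints 11 and 12: t ≤ q ≤ 3. Hence u + t ≤ 5. But constraint 5 requires u + t ≥ 7, and 7 > 5. Contradiction.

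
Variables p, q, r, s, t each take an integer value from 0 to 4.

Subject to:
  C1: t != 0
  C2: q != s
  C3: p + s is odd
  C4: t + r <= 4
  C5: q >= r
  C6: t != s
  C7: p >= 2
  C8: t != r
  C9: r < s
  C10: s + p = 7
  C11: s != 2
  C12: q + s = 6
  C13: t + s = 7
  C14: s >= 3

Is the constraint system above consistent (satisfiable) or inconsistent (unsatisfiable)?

Satisfiable

Take p = 3, q = 2, r = 1, s = 4, t = 3. Then constraint 4: t + r = 4; constraint 10: s + p = 7, and every other listed constraint is also met.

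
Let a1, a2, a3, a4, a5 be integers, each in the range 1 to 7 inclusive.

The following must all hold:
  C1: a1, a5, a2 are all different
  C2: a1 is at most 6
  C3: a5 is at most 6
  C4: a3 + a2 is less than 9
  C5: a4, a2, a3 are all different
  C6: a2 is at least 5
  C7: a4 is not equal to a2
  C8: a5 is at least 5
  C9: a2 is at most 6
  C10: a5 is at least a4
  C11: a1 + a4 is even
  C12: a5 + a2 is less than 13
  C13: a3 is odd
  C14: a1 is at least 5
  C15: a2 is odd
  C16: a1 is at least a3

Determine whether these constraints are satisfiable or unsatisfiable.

Constraints 2, 3, 6, 8, 9, and 14 confine each of a1, a5, a2 to the 2 values {5, 6}.
Constraint 1 requires all 3 of them to be distinct, but only 2 values are available — impossible by the pigeonhole principle.

Unsatisfiable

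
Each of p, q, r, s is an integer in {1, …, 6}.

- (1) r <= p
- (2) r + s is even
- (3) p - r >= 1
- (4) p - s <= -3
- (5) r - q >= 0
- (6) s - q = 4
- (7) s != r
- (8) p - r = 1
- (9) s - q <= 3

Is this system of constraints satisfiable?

Constraints 3, 4, 5, and 9 give s − p ≥ 3, p − r ≥ 1, r − q ≥ 0, q − s ≥ -3.
Adding all 4 inequalities: the left sides telescope to 0, and the right sides sum to 3 + 1 + 0 + (-3) = 1. So 0 ≥ 1, which is false.

Unsatisfiable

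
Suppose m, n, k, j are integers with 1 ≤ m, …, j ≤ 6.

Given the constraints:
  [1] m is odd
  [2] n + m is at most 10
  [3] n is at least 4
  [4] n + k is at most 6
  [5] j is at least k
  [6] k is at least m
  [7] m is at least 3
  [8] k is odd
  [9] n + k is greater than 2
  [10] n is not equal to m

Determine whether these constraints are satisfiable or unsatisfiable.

Unsatisfiable

From constraint 3: n ≥ 4. From constraints 6 and 7: k ≥ m ≥ 3. Hence n + k ≥ 7. But constraint 4 requires n + k ≤ 6, and 6 < 7. Contradiction.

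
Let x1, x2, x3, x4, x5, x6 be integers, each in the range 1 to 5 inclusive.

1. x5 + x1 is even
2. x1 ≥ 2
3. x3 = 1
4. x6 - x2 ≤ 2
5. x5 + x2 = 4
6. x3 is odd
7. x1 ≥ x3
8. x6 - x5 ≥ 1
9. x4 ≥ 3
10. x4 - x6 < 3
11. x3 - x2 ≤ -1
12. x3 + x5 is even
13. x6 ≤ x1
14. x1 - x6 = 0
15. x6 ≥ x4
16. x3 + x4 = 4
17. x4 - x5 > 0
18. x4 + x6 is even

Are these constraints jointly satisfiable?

One satisfying assignment is x1 = 3, x2 = 3, x3 = 1, x4 = 3, x5 = 1, x6 = 3.
For the less obvious constraints — constraint 4: x6 - x2 = 0; constraint 5: x5 + x2 = 4 — and the others hold by inspection.

Satisfiable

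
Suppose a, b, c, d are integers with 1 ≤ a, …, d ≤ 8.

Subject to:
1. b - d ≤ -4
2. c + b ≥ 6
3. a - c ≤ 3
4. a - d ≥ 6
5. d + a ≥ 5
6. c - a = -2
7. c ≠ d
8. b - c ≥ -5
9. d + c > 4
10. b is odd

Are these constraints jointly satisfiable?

Unsatisfiable

Constraints 1, 3, 4, and 8 give d − b ≥ 4, b − c ≥ -5, c − a ≥ -3, a − d ≥ 6.
Adding all 4 inequalities: the left sides telescope to 0, and the right sides sum to 4 + (-5) + (-3) + 6 = 2. So 0 ≥ 2, which is false.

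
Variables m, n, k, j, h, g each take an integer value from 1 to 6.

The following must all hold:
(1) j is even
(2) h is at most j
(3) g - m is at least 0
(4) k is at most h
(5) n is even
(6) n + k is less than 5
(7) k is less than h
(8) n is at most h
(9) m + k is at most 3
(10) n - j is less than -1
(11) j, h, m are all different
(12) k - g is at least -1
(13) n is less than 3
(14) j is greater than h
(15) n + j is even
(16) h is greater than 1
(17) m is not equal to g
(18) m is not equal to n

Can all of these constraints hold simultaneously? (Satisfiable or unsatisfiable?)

Satisfiable

Setting (m, n, k, j, h, g) = (1, 2, 2, 6, 3, 2) satisfies everything: constraint 3: g - m = 1; constraint 6: n + k = 4, and the others follow.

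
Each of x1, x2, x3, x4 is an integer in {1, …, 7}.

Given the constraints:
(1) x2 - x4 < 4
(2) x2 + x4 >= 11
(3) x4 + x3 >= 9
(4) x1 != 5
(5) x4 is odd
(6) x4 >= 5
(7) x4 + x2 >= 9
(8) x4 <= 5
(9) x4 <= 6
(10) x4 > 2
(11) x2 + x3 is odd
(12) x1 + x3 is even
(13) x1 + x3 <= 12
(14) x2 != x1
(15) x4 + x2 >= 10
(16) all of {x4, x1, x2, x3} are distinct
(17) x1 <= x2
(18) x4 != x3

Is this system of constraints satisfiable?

Satisfiable

Take x1 = 6, x2 = 7, x3 = 4, x4 = 5. Then constraint 1: x2 - x4 = 2; constraint 2: x2 + x4 = 12; constraint 3: x4 + x3 = 9, and every other listed constraint is also met.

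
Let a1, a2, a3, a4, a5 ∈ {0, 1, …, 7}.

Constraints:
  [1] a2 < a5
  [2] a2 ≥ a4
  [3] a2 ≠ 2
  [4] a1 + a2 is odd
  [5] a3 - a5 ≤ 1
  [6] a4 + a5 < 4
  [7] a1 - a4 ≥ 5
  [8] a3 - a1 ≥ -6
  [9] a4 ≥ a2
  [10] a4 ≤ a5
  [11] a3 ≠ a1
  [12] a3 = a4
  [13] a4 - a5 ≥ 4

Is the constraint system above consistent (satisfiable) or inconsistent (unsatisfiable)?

Constraints 5, 7, 8, and 13 give a5 − a3 ≥ -1, a3 − a1 ≥ -6, a1 − a4 ≥ 5, a4 − a5 ≥ 4.
Adding all 4 inequalities: the left sides telescope to 0, and the right sides sum to (-1) + (-6) + 5 + 4 = 2. So 0 ≥ 2, which is false.

Unsatisfiable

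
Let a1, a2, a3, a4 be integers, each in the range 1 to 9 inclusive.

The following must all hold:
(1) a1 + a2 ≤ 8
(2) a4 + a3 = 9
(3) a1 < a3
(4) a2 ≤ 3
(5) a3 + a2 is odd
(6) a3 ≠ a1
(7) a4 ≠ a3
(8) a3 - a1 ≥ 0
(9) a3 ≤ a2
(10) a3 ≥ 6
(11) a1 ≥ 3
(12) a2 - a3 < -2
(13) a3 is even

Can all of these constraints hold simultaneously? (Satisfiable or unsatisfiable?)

Unsatisfiable

From constraint 11: a1 ≥ 3. From constraints 9 and 10: a2 ≥ a3 ≥ 6. Hence a1 + a2 ≥ 9. But constraint 1 requires a1 + a2 ≤ 8, and 8 < 9. Contradiction.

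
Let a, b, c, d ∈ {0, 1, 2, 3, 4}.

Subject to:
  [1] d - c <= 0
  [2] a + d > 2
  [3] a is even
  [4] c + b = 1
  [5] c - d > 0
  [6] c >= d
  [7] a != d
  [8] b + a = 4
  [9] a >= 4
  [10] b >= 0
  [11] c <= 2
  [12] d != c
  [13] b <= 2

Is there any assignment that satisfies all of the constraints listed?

Satisfiable

Setting (a, b, c, d) = (4, 0, 1, 0) satisfies everything: constraint 1: d - c = -1; constraint 2: a + d = 4; constraint 4: c + b = 1, and the others follow.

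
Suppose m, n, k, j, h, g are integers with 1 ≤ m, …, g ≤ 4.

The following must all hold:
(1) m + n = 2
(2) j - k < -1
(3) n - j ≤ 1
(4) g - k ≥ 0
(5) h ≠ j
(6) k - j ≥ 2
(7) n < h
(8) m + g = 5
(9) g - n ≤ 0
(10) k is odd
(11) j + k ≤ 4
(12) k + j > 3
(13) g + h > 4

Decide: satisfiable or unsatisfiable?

Constraints 3, 4, 6, and 9 give n − g ≥ 0, g − k ≥ 0, k − j ≥ 2, j − n ≥ -1.
Adding all 4 inequalities: the left sides telescope to 0, and the right sides sum to 0 + 0 + 2 + (-1) = 1. So 0 ≥ 1, which is false.

Unsatisfiable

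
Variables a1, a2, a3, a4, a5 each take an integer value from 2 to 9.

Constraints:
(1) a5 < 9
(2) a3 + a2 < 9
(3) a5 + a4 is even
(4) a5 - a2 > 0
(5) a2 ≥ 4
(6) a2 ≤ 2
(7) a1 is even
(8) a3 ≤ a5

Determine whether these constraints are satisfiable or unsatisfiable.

From constraint 5: a2 ≥ 4. From constraint 6: a2 ≤ 2. But 2 < 4, so no value of a2 works.

Unsatisfiable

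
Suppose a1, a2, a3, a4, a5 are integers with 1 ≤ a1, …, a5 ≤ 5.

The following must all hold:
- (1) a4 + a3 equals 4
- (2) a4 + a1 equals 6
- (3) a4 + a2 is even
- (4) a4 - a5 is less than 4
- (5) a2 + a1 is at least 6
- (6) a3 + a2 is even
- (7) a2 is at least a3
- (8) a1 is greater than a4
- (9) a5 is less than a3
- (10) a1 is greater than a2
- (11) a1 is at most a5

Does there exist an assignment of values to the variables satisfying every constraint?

Constraints 7, 9, 10, and 11 give a3 ≤ a2, a2 < a1, a1 ≤ a5, a5 < a3. Chaining: a3 ≤ a2 < a1 ≤ a5 < a3, which forces a3 < a3 — impossible.

Unsatisfiable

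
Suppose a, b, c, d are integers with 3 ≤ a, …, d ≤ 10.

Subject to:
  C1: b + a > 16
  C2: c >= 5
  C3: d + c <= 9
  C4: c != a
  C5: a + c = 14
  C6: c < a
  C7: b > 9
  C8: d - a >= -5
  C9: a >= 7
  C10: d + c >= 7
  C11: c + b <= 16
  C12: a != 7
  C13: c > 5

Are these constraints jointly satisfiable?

Satisfiable

The assignment a = 8, b = 10, c = 6, d = 3 works:
  constraint 1 holds since b + a = 18.
  constraint 3 holds since d + c = 9.
  constraint 5 holds since a + c = 14.
The rest check out directly.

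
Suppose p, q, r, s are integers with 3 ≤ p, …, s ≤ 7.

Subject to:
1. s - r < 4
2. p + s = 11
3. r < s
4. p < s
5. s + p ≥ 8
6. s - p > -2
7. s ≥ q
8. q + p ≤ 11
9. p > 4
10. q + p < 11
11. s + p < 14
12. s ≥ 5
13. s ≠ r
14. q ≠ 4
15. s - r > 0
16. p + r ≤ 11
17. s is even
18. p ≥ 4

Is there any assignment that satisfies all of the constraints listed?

One satisfying assignment is p = 5, q = 5, r = 4, s = 6.
For the less obvious constraints — constraint 1: s - r = 2; constraint 2: p + s = 11 — and the others hold by inspection.

Satisfiable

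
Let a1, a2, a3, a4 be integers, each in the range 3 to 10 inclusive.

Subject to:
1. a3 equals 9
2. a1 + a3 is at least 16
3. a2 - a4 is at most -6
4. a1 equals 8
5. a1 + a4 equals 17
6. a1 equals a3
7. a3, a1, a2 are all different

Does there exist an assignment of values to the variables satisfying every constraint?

Unsatisfiable

Constraint 4 fixes a1 = 8 and constraint 1 fixes a3 = 9, but constraint 6 requires a1 = a3. Since 8 ≠ 9, contradiction.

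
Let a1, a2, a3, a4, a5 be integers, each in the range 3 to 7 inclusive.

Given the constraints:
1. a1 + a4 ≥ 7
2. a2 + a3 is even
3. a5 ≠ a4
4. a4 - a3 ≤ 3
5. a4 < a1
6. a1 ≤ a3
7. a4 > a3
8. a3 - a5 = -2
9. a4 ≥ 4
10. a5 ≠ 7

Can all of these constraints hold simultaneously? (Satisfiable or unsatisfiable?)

Constraints 5, 6, and 7 give a1 ≤ a3, a3 < a4, a4 < a1. Chaining: a1 ≤ a3 < a4 < a1, which forces a1 < a1 — impossible.

Unsatisfiable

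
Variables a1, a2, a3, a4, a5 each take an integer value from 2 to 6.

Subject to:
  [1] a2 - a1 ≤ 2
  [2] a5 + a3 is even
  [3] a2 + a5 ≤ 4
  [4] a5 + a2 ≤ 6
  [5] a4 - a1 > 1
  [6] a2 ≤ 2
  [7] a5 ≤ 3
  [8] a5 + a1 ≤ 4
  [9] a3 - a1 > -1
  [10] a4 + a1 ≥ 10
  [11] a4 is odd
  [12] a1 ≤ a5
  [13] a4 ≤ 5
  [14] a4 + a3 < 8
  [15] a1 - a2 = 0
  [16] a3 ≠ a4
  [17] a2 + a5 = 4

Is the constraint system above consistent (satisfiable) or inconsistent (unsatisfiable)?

From constraint 13: a4 ≤ 5. From constraints 7 and 12: a1 ≤ a5 ≤ 3. Hence a4 + a1 ≤ 8. But constraint 10 requires a4 + a1 ≥ 10, and 10 > 8. Contradiction.

Unsatisfiable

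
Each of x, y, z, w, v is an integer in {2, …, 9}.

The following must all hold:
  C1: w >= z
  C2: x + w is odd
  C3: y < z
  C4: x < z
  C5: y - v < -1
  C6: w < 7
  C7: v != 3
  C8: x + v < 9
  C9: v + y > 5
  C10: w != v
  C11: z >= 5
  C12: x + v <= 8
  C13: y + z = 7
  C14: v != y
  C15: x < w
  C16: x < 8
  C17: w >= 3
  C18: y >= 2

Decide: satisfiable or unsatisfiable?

Setting (x, y, z, w, v) = (4, 2, 5, 5, 4) satisfies everything: constraint 5: y - v = -2; constraint 8: x + v = 8, and the others follow.

Satisfiable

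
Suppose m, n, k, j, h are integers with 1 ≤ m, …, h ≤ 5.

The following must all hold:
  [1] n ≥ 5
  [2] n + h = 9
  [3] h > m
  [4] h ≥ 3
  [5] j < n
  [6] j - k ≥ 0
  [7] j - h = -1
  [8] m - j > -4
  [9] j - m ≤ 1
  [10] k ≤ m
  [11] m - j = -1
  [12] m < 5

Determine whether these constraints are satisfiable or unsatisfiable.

Satisfiable

The assignment m = 2, n = 5, k = 1, j = 3, h = 4 works:
  constraint 2 holds since n + h = 9.
  constraint 6 holds since j - k = 2.
  constraint 7 holds since j - h = -1.
The rest check out directly.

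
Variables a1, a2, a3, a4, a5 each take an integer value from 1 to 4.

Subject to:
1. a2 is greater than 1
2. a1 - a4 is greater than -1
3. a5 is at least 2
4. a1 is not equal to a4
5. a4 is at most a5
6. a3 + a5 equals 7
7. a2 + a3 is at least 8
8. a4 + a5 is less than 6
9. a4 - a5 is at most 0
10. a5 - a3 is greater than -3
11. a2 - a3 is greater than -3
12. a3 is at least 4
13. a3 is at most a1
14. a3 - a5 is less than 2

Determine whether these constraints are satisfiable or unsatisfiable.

Take a1 = 4, a2 = 4, a3 = 4, a4 = 2, a5 = 3. Then constraint 2: a1 - a4 = 2; constraint 6: a3 + a5 = 7, and every other listed constraint is also met.

Satisfiable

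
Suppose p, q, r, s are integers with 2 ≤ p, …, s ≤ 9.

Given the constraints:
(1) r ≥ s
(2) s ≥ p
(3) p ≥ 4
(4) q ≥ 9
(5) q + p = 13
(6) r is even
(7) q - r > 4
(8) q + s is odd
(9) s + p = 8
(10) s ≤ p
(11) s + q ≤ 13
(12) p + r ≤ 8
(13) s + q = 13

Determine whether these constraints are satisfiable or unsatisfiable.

Try p = 4, q = 9, r = 4, s = 4.
Check constraint 5: q + p = 13; constraint 7: q - r = 5; constraint 9: s + p = 8. The remaining constraints are straightforward to verify.

Satisfiable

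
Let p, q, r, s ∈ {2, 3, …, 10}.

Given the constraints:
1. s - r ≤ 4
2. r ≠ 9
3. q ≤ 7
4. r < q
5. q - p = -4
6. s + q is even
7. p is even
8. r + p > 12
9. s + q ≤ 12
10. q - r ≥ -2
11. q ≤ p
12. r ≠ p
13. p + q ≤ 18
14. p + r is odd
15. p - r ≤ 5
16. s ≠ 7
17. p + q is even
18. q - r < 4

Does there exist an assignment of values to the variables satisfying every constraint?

Try p = 10, q = 6, r = 5, s = 6.
Check constraint 1: s - r = 1; constraint 5: q - p = -4. The remaining constraints are straightforward to verify.

Satisfiable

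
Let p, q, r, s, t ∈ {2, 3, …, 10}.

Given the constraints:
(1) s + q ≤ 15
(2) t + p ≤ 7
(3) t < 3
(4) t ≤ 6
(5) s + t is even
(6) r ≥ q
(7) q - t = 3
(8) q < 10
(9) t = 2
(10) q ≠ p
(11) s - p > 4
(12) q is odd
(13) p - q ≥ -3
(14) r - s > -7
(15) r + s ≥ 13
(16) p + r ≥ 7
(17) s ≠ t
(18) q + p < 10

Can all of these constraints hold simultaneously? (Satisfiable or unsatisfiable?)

Satisfiable

Try p = 4, q = 5, r = 5, s = 10, t = 2.
Check constraint 1: s + q = 15; constraint 2: t + p = 6; constraint 7: q - t = 3. The remaining constraints are straightforward to verify.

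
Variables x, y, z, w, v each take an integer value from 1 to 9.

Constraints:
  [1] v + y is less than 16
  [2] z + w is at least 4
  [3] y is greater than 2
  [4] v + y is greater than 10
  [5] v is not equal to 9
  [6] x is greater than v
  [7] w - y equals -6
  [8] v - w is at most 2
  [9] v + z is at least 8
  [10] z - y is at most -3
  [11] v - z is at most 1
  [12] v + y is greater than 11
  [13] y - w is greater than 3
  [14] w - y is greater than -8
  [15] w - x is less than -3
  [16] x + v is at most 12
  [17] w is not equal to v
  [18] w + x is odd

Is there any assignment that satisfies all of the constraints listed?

Satisfiable

Setting (x, y, z, w, v) = (8, 9, 4, 3, 4) satisfies everything: constraint 1: v + y = 13; constraint 2: z + w = 7; constraint 4: v + y = 13, and the others follow.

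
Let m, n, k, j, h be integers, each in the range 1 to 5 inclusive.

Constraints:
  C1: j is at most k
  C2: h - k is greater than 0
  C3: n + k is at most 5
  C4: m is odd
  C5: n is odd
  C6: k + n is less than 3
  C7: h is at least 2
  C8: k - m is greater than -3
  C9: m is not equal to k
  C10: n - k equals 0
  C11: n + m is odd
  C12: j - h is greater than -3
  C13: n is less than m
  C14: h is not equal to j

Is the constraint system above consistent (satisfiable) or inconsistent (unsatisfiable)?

Unsatisfiable

Constraint 5 makes n odd and constraint 4 makes m odd, so n + m must be even. Constraint 11 says n + m is odd — contradiction.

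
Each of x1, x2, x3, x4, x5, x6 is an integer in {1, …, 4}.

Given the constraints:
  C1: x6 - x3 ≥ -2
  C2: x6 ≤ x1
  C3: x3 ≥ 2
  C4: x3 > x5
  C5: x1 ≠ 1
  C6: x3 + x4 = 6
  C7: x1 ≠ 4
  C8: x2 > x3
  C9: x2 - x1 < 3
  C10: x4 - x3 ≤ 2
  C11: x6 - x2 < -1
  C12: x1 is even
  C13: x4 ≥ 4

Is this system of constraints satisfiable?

One satisfying assignment is x1 = 2, x2 = 4, x3 = 2, x4 = 4, x5 = 1, x6 = 1.
For the less obvious constraints — constraint 1: x6 - x3 = -1; constraint 6: x3 + x4 = 6; constraint 9: x2 - x1 = 2 — and the others hold by inspection.

Satisfiable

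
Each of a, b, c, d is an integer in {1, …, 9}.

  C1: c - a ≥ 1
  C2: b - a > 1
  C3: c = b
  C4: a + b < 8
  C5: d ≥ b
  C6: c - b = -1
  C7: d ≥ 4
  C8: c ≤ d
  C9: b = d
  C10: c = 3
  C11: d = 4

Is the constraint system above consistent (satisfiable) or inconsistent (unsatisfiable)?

Constraint 10 fixes c = 3 and constraint 11 fixes d = 4. Constraints 3 and 9 give c = b = d, so c = d. But 3 ≠ 4 — contradiction.

Unsatisfiable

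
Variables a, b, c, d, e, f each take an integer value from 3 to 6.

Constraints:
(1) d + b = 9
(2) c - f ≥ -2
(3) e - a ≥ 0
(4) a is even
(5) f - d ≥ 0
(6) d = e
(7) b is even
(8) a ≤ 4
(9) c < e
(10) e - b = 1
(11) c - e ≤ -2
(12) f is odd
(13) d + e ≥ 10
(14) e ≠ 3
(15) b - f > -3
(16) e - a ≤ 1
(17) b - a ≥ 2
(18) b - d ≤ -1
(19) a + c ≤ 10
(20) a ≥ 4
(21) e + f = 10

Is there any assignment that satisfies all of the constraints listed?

Constraints 2, 5, 11, 16, 17, and 18 give a − e ≥ -1, e − c ≥ 2, c − f ≥ -2, f − d ≥ 0, d − b ≥ 1, b − a ≥ 2.
Adding all 6 inequalities: the left sides telescope to 0, and the right sides sum to (-1) + 2 + (-2) + 0 + 1 + 2 = 2. So 0 ≥ 2, which is false.

Unsatisfiable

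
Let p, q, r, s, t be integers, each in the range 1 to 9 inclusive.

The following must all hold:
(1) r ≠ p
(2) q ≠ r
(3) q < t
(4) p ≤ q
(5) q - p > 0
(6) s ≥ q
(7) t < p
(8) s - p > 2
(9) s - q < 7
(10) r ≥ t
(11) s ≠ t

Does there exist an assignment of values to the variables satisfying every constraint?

Constraints 3, 5, and 7 give q < t, t < p, p < q. Chaining: q < t < p < q, which forces q < q — impossible.

Unsatisfiable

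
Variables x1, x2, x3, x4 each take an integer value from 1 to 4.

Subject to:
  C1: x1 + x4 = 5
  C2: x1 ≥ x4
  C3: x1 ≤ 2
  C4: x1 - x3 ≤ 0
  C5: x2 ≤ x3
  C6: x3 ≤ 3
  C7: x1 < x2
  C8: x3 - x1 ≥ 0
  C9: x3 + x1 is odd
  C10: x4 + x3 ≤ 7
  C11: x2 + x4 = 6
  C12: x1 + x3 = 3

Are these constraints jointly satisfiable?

Unsatisfiable

From constraints 5 and 6: x2 ≤ x3 ≤ 3. From constraints 2 and 3: x4 ≤ x1 ≤ 2. Hence x2 + x4 ≤ 5. But constraint 11 requires x2 + x4 = 6, and 6 > 5. Contradiction.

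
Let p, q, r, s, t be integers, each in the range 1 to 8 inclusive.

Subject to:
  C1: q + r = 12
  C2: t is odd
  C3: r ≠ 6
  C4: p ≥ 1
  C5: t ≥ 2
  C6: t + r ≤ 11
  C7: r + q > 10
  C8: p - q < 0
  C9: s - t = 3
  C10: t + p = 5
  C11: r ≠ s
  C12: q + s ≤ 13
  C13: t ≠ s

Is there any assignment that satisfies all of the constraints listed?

Satisfiable

The assignment p = 2, q = 4, r = 8, s = 6, t = 3 works:
  constraint 1 holds since q + r = 12.
  constraint 6 holds since t + r = 11.
  constraint 7 holds since r + q = 12.
The rest check out directly.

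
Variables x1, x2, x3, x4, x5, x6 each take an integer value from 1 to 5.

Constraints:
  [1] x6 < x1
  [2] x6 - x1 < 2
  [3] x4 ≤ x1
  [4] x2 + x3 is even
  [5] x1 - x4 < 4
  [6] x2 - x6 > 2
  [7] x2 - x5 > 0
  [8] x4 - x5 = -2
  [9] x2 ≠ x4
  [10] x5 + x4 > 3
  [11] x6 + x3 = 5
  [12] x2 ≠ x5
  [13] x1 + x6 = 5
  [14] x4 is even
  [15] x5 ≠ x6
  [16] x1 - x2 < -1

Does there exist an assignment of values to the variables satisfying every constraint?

Satisfiable

Setting (x1, x2, x3, x4, x5, x6) = (3, 5, 3, 2, 4, 2) satisfies everything: constraint 2: x6 - x1 = -1; constraint 5: x1 - x4 = 1, and the others follow.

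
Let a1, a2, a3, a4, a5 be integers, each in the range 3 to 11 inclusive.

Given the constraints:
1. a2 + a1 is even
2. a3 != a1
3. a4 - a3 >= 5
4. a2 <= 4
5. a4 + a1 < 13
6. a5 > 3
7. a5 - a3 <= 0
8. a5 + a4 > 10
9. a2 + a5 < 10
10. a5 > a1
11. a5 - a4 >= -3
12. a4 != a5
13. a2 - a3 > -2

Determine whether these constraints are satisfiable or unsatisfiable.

Constraints 3, 7, and 11 give a3 − a5 ≥ 0, a5 − a4 ≥ -3, a4 − a3 ≥ 5.
Adding all 3 inequalities: the left sides telescope to 0, and the right sides sum to 0 + (-3) + 5 = 2. So 0 ≥ 2, which is false.

Unsatisfiable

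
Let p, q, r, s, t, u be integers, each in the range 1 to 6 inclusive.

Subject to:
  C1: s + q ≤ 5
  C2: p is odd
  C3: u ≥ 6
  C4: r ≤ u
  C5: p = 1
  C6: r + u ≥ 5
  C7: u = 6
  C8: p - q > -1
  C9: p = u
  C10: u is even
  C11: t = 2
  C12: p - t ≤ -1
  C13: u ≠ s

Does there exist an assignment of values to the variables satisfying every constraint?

Constraint 5 fixes p = 1 and constraint 7 fixes u = 6, but constraint 9 requires p = u. Since 1 ≠ 6, contradiction.

Unsatisfiable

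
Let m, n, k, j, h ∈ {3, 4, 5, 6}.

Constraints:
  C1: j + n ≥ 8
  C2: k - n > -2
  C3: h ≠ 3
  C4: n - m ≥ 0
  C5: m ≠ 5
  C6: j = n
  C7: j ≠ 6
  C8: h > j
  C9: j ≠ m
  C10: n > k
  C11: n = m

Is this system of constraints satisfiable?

Unsatisfiable

From constraints 6 and 11, j = n = m, so j = m. But constraint 9 says j ≠ m. Contradiction.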